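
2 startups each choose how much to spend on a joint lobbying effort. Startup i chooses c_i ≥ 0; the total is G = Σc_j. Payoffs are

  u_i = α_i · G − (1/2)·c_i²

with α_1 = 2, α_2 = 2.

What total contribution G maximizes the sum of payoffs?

Planner FOC: ∂(Σu_j)/∂c_i = (Σα_j) − c_i = 0, so c_i^SO = Σα_j = 4 for every i; G^SO = 8.

8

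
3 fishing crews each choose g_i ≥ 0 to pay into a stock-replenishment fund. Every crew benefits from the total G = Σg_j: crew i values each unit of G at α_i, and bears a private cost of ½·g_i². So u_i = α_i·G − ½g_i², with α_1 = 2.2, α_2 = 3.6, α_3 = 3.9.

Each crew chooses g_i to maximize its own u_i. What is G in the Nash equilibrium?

9.7

Crew i's FOC: ∂u_i/∂g_i = α_i − g_i = 0, so g_i* = α_i.
NE contributions = (2.2, 3.6, 3.9); G = 9.7.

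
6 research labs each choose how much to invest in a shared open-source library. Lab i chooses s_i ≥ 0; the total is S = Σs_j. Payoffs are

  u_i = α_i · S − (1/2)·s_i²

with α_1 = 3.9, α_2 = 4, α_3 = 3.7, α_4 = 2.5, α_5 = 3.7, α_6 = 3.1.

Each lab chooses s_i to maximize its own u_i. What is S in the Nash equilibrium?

20.9

Lab i's FOC: ∂u_i/∂s_i = α_i − s_i = 0, so s_i* = α_i.
NE contributions = (3.9, 4, 3.7, 2.5, 3.7, 3.1); S = 20.9.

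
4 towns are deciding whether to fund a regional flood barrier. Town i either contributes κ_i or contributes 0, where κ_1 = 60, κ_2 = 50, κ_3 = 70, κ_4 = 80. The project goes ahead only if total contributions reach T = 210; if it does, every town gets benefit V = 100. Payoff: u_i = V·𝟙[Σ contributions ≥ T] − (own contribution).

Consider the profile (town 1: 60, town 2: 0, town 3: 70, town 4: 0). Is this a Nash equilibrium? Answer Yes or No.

No

Total = 130 < 210: not provided.
Town 1 (pledges 60, payoff -60): dropping to 0 → total 70, payoff 0. Profitable deviation.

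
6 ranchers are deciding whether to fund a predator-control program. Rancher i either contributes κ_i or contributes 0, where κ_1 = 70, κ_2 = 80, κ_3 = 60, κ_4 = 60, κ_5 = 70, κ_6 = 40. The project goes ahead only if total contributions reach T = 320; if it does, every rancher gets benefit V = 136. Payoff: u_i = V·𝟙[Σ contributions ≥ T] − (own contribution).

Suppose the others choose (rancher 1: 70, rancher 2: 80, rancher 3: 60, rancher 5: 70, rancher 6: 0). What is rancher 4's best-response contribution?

Others' total = 280. Contributing 60 brings total to 340 ≥ 320: gain V − κ_4 = 76.
Best response: 60.

60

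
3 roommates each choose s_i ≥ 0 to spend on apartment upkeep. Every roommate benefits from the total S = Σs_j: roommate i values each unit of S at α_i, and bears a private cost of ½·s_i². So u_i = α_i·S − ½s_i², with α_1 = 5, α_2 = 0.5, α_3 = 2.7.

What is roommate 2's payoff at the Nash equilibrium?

3.975

Roommate i's FOC: ∂u_i/∂s_i = α_i − s_i = 0, so s_i* = α_i.
NE contributions = (5, 0.5, 2.7); S = 8.2.
u_2 = α_2·S − ½·(s_2)² = 0.5·8.2 − ½·0.5² = 3.975.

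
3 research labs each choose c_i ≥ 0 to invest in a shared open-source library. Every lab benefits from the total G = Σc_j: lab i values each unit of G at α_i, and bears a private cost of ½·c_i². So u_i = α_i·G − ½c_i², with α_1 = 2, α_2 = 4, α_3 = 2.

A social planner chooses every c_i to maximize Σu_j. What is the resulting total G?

24

Planner FOC: ∂(Σu_j)/∂c_i = (Σα_j) − c_i = 0, so c_i^SO = Σα_j = 8 for every i; G^SO = 24.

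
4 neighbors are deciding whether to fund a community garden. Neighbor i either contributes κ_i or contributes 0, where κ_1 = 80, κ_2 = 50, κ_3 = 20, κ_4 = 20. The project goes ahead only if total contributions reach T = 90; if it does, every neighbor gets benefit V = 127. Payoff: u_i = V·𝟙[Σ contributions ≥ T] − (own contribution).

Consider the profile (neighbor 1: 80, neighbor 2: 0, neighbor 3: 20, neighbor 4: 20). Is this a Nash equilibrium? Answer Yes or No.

Total = 120 ≥ 90: provided.
Neighbor 1 (pledges 80, payoff 47): dropping to 0 → total 40, payoff 0. No gain.
Neighbor 2 (pledges 0, payoff 127): pledging 50 → total 170, payoff 77. No gain.
Neighbor 3 (pledges 20, payoff 107): dropping to 0 → total 100, payoff 127. Profitable deviation.

No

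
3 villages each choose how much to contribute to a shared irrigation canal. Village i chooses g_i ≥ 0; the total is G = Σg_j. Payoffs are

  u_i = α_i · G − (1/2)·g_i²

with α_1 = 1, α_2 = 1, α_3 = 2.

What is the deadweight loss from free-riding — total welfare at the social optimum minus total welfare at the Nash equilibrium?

Village i's FOC: ∂u_i/∂g_i = α_i − g_i = 0, so g_i* = α_i.
NE contributions = (1, 1, 2); G = 4.
W^NE = (Σα)·G − ½Σα_i² = 4² − ½·6 = 13.
Planner sets g_i = Σα_j = 4 for every i, so G^SO = 3·4 = 12.
W^SO = (Σα)·G^SO − ½·3·(Σα)² = (3/2)·4² = 24.
Deadweight loss = W^SO − W^NE = 11.

11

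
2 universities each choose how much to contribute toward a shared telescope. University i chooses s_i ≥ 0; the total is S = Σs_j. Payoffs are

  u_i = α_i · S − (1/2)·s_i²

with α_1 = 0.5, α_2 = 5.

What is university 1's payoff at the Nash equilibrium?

2.625

University i's FOC: ∂u_i/∂s_i = α_i − s_i = 0, so s_i* = α_i.
NE contributions = (0.5, 5); S = 5.5.
u_1 = α_1·S − ½·(s_1)² = 0.5·5.5 − ½·0.5² = 2.625.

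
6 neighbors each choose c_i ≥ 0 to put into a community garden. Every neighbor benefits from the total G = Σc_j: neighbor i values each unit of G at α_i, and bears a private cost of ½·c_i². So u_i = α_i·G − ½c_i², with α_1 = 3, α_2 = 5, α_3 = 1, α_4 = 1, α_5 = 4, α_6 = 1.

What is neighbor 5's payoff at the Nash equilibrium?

52

Neighbor i's FOC: ∂u_i/∂c_i = α_i − c_i = 0, so c_i* = α_i.
NE contributions = (3, 5, 1, 1, 4, 1); G = 15.
u_5 = α_5·G − ½·(c_5)² = 4·15 − ½·4² = 52.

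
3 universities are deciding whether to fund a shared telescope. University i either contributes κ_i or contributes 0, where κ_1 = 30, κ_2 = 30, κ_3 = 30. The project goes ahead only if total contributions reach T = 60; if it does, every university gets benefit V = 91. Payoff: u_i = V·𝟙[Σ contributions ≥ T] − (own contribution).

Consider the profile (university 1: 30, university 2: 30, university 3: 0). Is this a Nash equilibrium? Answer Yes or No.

Yes

Total = 60 ≥ 60: provided.
University 1 (pledges 30, payoff 61): dropping to 0 → total 30, payoff 0. No gain.
University 2 (pledges 30, payoff 61): dropping to 0 → total 30, payoff 0. No gain.
University 3 (pledges 0, payoff 91): pledging 30 → total 90, payoff 61. No gain.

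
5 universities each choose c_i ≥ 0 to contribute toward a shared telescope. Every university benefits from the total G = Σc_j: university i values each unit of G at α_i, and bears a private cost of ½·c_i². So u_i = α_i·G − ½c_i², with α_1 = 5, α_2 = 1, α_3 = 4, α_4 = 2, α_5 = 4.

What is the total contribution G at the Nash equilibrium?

16

University i's FOC: ∂u_i/∂c_i = α_i − c_i = 0, so c_i* = α_i.
NE contributions = (5, 1, 4, 2, 4); G = 16.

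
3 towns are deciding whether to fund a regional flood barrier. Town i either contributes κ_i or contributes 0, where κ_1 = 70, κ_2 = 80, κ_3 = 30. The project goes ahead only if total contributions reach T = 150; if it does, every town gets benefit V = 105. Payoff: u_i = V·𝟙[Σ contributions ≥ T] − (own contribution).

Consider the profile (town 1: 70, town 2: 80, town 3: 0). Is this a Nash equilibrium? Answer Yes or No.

Yes

Total = 150 ≥ 150: provided.
Town 1 (pledges 70, payoff 35): dropping to 0 → total 80, payoff 0. No gain.
Town 2 (pledges 80, payoff 25): dropping to 0 → total 70, payoff 0. No gain.
Town 3 (pledges 0, payoff 105): pledging 30 → total 180, payoff 75. No gain.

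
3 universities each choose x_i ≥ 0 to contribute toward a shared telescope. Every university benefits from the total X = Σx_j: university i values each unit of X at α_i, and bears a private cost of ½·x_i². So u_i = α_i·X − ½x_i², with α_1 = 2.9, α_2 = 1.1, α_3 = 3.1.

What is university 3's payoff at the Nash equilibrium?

University i's FOC: ∂u_i/∂x_i = α_i − x_i = 0, so x_i* = α_i.
NE contributions = (2.9, 1.1, 3.1); X = 7.1.
u_3 = α_3·X − ½·(x_3)² = 3.1·7.1 − ½·3.1² = 17.205.

17.205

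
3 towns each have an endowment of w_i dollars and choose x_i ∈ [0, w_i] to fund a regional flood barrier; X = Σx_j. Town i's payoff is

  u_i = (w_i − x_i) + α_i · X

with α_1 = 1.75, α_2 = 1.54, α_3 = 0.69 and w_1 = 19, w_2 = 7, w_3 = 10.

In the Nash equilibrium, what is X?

∂u_i/∂x_i = α_i − 1, so town i contributes w_i if α_i > 1, else 0.
α_i > 1 for i ∈ {1, 2}; NE contributions (19, 7, 0), X = 26.

26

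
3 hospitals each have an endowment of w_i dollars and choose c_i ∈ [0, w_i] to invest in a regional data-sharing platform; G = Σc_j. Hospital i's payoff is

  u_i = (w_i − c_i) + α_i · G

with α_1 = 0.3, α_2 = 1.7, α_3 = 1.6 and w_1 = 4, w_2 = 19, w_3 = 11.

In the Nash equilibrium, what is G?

30

∂u_i/∂c_i = α_i − 1, so hospital i contributes w_i if α_i > 1, else 0.
α_i > 1 for i ∈ {2, 3}; NE contributions (0, 19, 11), G = 30.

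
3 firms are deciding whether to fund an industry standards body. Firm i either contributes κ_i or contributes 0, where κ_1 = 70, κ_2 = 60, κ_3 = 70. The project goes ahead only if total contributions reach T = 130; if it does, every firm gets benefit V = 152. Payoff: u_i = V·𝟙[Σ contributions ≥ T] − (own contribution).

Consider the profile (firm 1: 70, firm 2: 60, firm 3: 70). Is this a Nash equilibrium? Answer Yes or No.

Total = 200 ≥ 130: provided.
Firm 1 (pledges 70, payoff 82): dropping to 0 → total 130, payoff 152. Profitable deviation.

No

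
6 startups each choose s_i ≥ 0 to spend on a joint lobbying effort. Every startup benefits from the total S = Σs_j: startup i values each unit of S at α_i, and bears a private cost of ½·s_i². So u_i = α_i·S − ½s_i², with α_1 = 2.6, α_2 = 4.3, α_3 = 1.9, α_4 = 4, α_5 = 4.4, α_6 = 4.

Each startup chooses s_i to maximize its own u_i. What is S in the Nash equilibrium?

21.2

Startup i's FOC: ∂u_i/∂s_i = α_i − s_i = 0, so s_i* = α_i.
NE contributions = (2.6, 4.3, 1.9, 4, 4.4, 4); S = 21.2.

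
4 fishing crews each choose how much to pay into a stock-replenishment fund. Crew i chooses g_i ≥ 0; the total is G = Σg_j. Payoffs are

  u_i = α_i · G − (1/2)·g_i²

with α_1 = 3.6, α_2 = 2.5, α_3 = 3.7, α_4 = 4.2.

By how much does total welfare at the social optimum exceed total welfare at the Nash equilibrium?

Crew i's FOC: ∂u_i/∂g_i = α_i − g_i = 0, so g_i* = α_i.
NE contributions = (3.6, 2.5, 3.7, 4.2); G = 14.
W^NE = (Σα)·G − ½Σα_i² = 14² − ½·50.54 = 170.73.
Planner sets g_i = Σα_j = 14 for every i, so G^SO = 4·14 = 56.
W^SO = (Σα)·G^SO − ½·4·(Σα)² = (4/2)·14² = 392.
Deadweight loss = W^SO − W^NE = 221.27.

221.27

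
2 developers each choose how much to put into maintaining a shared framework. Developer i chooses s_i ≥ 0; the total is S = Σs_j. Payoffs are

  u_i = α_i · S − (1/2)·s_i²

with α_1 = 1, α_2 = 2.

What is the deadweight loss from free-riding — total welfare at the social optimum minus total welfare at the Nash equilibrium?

2.5

Developer i's FOC: ∂u_i/∂s_i = α_i − s_i = 0, so s_i* = α_i.
NE contributions = (1, 2); S = 3.
W^NE = (Σα)·S − ½Σα_i² = 3² − ½·5 = 6.5.
Planner sets s_i = Σα_j = 3 for every i, so S^SO = 2·3 = 6.
W^SO = (Σα)·S^SO − ½·2·(Σα)² = (2/2)·3² = 9.
Deadweight loss = W^SO − W^NE = 2.5.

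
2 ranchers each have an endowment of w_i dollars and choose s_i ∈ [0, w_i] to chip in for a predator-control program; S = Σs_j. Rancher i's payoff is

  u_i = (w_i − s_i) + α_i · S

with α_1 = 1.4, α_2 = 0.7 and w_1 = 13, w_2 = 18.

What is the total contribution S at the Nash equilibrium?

∂u_i/∂s_i = α_i − 1, so rancher i contributes w_i if α_i > 1, else 0.
α_i > 1 for i ∈ {1}; NE contributions (13, 0), S = 13.

13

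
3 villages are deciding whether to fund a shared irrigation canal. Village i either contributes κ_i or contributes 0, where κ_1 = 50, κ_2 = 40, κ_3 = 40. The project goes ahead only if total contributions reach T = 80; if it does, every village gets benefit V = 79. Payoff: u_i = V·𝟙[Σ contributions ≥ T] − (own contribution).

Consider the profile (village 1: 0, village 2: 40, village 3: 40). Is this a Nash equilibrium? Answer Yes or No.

Total = 80 ≥ 80: provided.
Village 1 (pledges 0, payoff 79): pledging 50 → total 130, payoff 29. No gain.
Village 2 (pledges 40, payoff 39): dropping to 0 → total 40, payoff 0. No gain.
Village 3 (pledges 40, payoff 39): dropping to 0 → total 40, payoff 0. No gain.

Yes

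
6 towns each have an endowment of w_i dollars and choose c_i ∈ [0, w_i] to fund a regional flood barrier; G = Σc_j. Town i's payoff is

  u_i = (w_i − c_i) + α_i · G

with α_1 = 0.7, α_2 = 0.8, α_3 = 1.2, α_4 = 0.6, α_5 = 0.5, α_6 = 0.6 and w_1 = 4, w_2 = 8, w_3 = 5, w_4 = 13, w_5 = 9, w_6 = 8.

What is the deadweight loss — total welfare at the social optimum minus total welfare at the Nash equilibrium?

∂u_i/∂c_i = α_i − 1, so town i contributes w_i if α_i > 1, else 0.
α_i > 1 for i ∈ {3}; NE contributions (0, 0, 5, 0, 0, 0), G = 5.
W^NE = Σw_i − G^NE + (Σα_i)·G^NE = 47 + 3.4·5 = 64.
Planner: ∂(Σu_j)/∂c_i = Σα_j − 1 = 3.4 > 0, so everyone contributes w_i; G^SO = 47, W^SO = 47 + 3.4·47 = 206.8.
Deadweight loss = 142.8.

142.8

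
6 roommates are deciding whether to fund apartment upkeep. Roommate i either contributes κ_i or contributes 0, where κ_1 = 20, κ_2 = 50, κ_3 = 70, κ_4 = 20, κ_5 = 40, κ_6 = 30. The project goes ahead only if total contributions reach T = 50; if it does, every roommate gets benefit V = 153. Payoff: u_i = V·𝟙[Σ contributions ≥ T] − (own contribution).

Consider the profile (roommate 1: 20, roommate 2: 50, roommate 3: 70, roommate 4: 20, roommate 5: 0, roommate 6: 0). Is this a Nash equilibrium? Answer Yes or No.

Total = 160 ≥ 50: provided.
Roommate 1 (pledges 20, payoff 133): dropping to 0 → total 140, payoff 153. Profitable deviation.

No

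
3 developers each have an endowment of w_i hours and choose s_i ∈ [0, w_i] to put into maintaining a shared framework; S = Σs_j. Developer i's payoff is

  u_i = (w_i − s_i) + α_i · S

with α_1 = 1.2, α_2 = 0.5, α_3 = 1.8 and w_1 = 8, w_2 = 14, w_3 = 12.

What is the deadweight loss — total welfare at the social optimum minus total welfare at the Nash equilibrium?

35

∂u_i/∂s_i = α_i − 1, so developer i contributes w_i if α_i > 1, else 0.
α_i > 1 for i ∈ {1, 3}; NE contributions (8, 0, 12), S = 20.
W^NE = Σw_i − S^NE + (Σα_i)·S^NE = 34 + 2.5·20 = 84.
Planner: ∂(Σu_j)/∂s_i = Σα_j − 1 = 2.5 > 0, so everyone contributes w_i; S^SO = 34, W^SO = 34 + 2.5·34 = 119.
Deadweight loss = 35.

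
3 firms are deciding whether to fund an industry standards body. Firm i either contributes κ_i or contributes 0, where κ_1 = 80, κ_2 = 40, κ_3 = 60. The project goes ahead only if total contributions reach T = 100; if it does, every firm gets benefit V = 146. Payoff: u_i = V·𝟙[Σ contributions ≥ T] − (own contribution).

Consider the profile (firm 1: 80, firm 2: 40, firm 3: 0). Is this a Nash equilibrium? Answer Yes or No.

Total = 120 ≥ 100: provided.
Firm 1 (pledges 80, payoff 66): dropping to 0 → total 40, payoff 0. No gain.
Firm 2 (pledges 40, payoff 106): dropping to 0 → total 80, payoff 0. No gain.
Firm 3 (pledges 0, payoff 146): pledging 60 → total 180, payoff 86. No gain.

Yes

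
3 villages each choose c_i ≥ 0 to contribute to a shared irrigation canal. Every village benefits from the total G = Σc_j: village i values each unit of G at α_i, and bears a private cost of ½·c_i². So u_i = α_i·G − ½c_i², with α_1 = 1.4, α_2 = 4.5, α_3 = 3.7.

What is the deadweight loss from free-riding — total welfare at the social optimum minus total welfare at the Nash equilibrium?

Village i's FOC: ∂u_i/∂c_i = α_i − c_i = 0, so c_i* = α_i.
NE contributions = (1.4, 4.5, 3.7); G = 9.6.
W^NE = (Σα)·G − ½Σα_i² = 9.6² − ½·35.9 = 74.21.
Planner sets c_i = Σα_j = 9.6 for every i, so G^SO = 3·9.6 = 28.8.
W^SO = (Σα)·G^SO − ½·3·(Σα)² = (3/2)·9.6² = 138.24.
Deadweight loss = W^SO − W^NE = 64.03.

64.03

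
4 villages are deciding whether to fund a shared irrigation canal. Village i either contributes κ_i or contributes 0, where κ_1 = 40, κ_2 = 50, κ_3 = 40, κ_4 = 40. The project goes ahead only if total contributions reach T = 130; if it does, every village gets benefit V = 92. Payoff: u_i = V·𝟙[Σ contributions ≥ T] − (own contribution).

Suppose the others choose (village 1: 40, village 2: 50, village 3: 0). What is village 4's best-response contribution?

Others' total = 90. Contributing 40 brings total to 130 ≥ 130: gain V − κ_4 = 52.
Best response: 40.

40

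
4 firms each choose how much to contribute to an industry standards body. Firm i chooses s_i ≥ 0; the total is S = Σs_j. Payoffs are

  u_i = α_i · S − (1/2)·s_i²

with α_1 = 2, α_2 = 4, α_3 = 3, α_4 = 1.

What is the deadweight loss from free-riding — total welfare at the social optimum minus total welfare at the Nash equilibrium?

115

Firm i's FOC: ∂u_i/∂s_i = α_i − s_i = 0, so s_i* = α_i.
NE contributions = (2, 4, 3, 1); S = 10.
W^NE = (Σα)·S − ½Σα_i² = 10² − ½·30 = 85.
Planner sets s_i = Σα_j = 10 for every i, so S^SO = 4·10 = 40.
W^SO = (Σα)·S^SO − ½·4·(Σα)² = (4/2)·10² = 200.
Deadweight loss = W^SO − W^NE = 115.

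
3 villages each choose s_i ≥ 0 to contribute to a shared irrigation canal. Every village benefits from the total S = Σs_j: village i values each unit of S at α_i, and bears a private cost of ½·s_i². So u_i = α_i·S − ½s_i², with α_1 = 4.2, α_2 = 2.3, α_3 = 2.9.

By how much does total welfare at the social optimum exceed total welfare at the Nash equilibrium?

Village i's FOC: ∂u_i/∂s_i = α_i − s_i = 0, so s_i* = α_i.
NE contributions = (4.2, 2.3, 2.9); S = 9.4.
W^NE = (Σα)·S − ½Σα_i² = 9.4² − ½·31.34 = 72.69.
Planner sets s_i = Σα_j = 9.4 for every i, so S^SO = 3·9.4 = 28.2.
W^SO = (Σα)·S^SO − ½·3·(Σα)² = (3/2)·9.4² = 132.54.
Deadweight loss = W^SO − W^NE = 59.85.

59.85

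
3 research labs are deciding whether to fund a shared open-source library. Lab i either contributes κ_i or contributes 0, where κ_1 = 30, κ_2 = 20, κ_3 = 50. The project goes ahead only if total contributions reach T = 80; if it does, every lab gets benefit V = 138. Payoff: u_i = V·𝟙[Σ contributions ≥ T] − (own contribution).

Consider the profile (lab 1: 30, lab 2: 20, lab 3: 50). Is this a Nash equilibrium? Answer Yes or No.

No

Total = 100 ≥ 80: provided.
Lab 1 (pledges 30, payoff 108): dropping to 0 → total 70, payoff 0. No gain.
Lab 2 (pledges 20, payoff 118): dropping to 0 → total 80, payoff 138. Profitable deviation.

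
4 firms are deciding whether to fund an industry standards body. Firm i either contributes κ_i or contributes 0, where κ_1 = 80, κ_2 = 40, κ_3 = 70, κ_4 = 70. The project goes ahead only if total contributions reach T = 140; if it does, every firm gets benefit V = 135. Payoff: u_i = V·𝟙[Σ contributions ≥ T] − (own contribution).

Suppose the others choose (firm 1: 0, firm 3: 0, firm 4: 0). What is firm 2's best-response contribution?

Others' total = 0. Even contributing 40 gives 40 < 140: no benefit either way.
Best response: 0.

0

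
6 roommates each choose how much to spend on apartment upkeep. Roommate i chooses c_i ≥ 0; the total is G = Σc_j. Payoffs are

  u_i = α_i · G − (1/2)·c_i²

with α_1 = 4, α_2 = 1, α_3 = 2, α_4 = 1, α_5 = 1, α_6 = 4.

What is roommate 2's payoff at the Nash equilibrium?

12.5

Roommate i's FOC: ∂u_i/∂c_i = α_i − c_i = 0, so c_i* = α_i.
NE contributions = (4, 1, 2, 1, 1, 4); G = 13.
u_2 = α_2·G − ½·(c_2)² = 1·13 − ½·1² = 12.5.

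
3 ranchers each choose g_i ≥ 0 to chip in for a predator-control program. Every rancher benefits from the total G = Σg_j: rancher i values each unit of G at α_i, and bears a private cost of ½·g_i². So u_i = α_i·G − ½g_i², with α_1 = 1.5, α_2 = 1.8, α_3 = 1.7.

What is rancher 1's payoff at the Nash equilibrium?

6.375

Rancher i's FOC: ∂u_i/∂g_i = α_i − g_i = 0, so g_i* = α_i.
NE contributions = (1.5, 1.8, 1.7); G = 5.
u_1 = α_1·G − ½·(g_1)² = 1.5·5 − ½·1.5² = 6.375.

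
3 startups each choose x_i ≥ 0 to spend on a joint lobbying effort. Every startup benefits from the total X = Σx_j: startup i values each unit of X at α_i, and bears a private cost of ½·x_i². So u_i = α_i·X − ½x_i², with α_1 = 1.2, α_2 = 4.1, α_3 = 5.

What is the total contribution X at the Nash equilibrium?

10.3

Startup i's FOC: ∂u_i/∂x_i = α_i − x_i = 0, so x_i* = α_i.
NE contributions = (1.2, 4.1, 5); X = 10.3.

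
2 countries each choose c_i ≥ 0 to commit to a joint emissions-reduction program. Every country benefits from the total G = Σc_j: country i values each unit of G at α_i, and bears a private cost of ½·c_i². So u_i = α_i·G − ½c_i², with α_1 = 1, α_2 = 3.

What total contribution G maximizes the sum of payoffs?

8

Planner FOC: ∂(Σu_j)/∂c_i = (Σα_j) − c_i = 0, so c_i^SO = Σα_j = 4 for every i; G^SO = 8.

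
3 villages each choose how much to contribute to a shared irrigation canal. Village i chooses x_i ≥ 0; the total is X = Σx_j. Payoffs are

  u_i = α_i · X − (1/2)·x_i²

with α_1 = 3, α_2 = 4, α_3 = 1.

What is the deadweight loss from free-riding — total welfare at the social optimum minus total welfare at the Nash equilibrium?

Village i's FOC: ∂u_i/∂x_i = α_i − x_i = 0, so x_i* = α_i.
NE contributions = (3, 4, 1); X = 8.
W^NE = (Σα)·X − ½Σα_i² = 8² − ½·26 = 51.
Planner sets x_i = Σα_j = 8 for every i, so X^SO = 3·8 = 24.
W^SO = (Σα)·X^SO − ½·3·(Σα)² = (3/2)·8² = 96.
Deadweight loss = W^SO − W^NE = 45.

45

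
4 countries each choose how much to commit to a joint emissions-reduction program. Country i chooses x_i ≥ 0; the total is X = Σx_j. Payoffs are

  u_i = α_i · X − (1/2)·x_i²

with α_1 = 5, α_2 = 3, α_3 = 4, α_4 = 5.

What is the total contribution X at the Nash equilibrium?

17

Country i's FOC: ∂u_i/∂x_i = α_i − x_i = 0, so x_i* = α_i.
NE contributions = (5, 3, 4, 5); X = 17.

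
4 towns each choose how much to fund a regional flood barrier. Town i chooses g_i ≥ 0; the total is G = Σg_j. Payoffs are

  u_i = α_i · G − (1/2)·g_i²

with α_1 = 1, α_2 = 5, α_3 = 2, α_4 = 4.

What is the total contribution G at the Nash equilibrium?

12

Town i's FOC: ∂u_i/∂g_i = α_i − g_i = 0, so g_i* = α_i.
NE contributions = (1, 5, 2, 4); G = 12.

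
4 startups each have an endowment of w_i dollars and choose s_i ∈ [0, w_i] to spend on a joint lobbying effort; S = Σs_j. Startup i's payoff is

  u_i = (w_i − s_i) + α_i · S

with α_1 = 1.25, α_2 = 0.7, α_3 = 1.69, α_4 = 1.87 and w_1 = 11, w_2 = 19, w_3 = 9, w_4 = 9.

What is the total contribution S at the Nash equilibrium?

29

∂u_i/∂s_i = α_i − 1, so startup i contributes w_i if α_i > 1, else 0.
α_i > 1 for i ∈ {1, 3, 4}; NE contributions (11, 0, 9, 9), S = 29.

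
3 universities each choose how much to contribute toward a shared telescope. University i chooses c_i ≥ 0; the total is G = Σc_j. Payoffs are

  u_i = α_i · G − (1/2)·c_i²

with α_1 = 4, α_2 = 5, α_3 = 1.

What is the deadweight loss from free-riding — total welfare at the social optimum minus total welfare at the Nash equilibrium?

University i's FOC: ∂u_i/∂c_i = α_i − c_i = 0, so c_i* = α_i.
NE contributions = (4, 5, 1); G = 10.
W^NE = (Σα)·G − ½Σα_i² = 10² − ½·42 = 79.
Planner sets c_i = Σα_j = 10 for every i, so G^SO = 3·10 = 30.
W^SO = (Σα)·G^SO − ½·3·(Σα)² = (3/2)·10² = 150.
Deadweight loss = W^SO − W^NE = 71.

71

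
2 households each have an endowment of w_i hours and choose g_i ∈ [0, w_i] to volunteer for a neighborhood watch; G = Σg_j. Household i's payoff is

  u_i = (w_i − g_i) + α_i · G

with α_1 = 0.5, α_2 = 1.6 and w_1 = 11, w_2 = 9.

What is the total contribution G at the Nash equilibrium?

∂u_i/∂g_i = α_i − 1, so household i contributes w_i if α_i > 1, else 0.
α_i > 1 for i ∈ {2}; NE contributions (0, 9), G = 9.

9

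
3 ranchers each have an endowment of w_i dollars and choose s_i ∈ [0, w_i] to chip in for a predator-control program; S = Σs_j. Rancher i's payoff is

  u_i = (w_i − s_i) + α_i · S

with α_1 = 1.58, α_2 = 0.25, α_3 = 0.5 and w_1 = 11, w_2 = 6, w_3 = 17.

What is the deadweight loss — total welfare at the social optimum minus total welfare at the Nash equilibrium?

∂u_i/∂s_i = α_i − 1, so rancher i contributes w_i if α_i > 1, else 0.
α_i > 1 for i ∈ {1}; NE contributions (11, 0, 0), S = 11.
W^NE = Σw_i − S^NE + (Σα_i)·S^NE = 34 + 1.33·11 = 48.63.
Planner: ∂(Σu_j)/∂s_i = Σα_j − 1 = 1.33 > 0, so everyone contributes w_i; S^SO = 34, W^SO = 34 + 1.33·34 = 79.22.
Deadweight loss = 30.59.

30.59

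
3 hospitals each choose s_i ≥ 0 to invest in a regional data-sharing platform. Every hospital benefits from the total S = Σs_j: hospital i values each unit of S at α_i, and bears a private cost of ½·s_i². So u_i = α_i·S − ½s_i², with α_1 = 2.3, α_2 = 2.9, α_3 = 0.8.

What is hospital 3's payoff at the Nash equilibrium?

4.48

Hospital i's FOC: ∂u_i/∂s_i = α_i − s_i = 0, so s_i* = α_i.
NE contributions = (2.3, 2.9, 0.8); S = 6.
u_3 = α_3·S − ½·(s_3)² = 0.8·6 − ½·0.8² = 4.48.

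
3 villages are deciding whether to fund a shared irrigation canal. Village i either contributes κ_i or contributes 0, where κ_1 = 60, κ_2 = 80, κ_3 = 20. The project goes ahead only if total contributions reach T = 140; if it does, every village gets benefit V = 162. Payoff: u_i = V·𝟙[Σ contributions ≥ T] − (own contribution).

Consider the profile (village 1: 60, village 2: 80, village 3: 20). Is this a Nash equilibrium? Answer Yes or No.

No

Total = 160 ≥ 140: provided.
Village 1 (pledges 60, payoff 102): dropping to 0 → total 100, payoff 0. No gain.
Village 2 (pledges 80, payoff 82): dropping to 0 → total 80, payoff 0. No gain.
Village 3 (pledges 20, payoff 142): dropping to 0 → total 140, payoff 162. Profitable deviation.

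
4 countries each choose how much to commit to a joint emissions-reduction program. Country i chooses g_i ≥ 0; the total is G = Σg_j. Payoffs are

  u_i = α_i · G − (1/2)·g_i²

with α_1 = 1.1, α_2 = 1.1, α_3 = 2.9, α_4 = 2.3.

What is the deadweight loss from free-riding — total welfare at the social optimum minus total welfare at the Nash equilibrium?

Country i's FOC: ∂u_i/∂g_i = α_i − g_i = 0, so g_i* = α_i.
NE contributions = (1.1, 1.1, 2.9, 2.3); G = 7.4.
W^NE = (Σα)·G − ½Σα_i² = 7.4² − ½·16.12 = 46.7.
Planner sets g_i = Σα_j = 7.4 for every i, so G^SO = 4·7.4 = 29.6.
W^SO = (Σα)·G^SO − ½·4·(Σα)² = (4/2)·7.4² = 109.52.
Deadweight loss = W^SO − W^NE = 62.82.

62.82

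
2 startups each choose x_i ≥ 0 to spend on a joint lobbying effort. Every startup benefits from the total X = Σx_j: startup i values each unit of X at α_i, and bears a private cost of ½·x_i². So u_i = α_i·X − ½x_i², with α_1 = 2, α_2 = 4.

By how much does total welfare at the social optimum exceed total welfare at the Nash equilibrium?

10

Startup i's FOC: ∂u_i/∂x_i = α_i − x_i = 0, so x_i* = α_i.
NE contributions = (2, 4); X = 6.
W^NE = (Σα)·X − ½Σα_i² = 6² − ½·20 = 26.
Planner sets x_i = Σα_j = 6 for every i, so X^SO = 2·6 = 12.
W^SO = (Σα)·X^SO − ½·2·(Σα)² = (2/2)·6² = 36.
Deadweight loss = W^SO − W^NE = 10.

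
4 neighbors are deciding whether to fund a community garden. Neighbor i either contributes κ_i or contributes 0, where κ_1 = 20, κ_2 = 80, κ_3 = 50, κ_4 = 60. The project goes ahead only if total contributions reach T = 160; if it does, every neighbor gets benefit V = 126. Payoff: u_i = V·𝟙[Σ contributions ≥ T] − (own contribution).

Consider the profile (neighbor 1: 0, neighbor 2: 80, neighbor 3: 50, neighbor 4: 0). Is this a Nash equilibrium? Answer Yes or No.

Total = 130 < 160: not provided.
Neighbor 1 (pledges 0, payoff 0): pledging 20 → total 150, payoff -20. No gain.
Neighbor 2 (pledges 80, payoff -80): dropping to 0 → total 50, payoff 0. Profitable deviation.

No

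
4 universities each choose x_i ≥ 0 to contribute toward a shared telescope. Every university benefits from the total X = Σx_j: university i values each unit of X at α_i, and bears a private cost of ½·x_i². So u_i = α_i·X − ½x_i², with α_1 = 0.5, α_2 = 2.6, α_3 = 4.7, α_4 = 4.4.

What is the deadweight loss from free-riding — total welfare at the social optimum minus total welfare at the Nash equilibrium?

University i's FOC: ∂u_i/∂x_i = α_i − x_i = 0, so x_i* = α_i.
NE contributions = (0.5, 2.6, 4.7, 4.4); X = 12.2.
W^NE = (Σα)·X − ½Σα_i² = 12.2² − ½·48.46 = 124.61.
Planner sets x_i = Σα_j = 12.2 for every i, so X^SO = 4·12.2 = 48.8.
W^SO = (Σα)·X^SO − ½·4·(Σα)² = (4/2)·12.2² = 297.68.
Deadweight loss = W^SO − W^NE = 173.07.

173.07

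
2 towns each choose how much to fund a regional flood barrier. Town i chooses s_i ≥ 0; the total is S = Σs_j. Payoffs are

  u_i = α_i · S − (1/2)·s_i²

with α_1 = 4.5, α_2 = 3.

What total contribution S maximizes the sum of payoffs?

15

Planner FOC: ∂(Σu_j)/∂s_i = (Σα_j) − s_i = 0, so s_i^SO = Σα_j = 7.5 for every i; S^SO = 15.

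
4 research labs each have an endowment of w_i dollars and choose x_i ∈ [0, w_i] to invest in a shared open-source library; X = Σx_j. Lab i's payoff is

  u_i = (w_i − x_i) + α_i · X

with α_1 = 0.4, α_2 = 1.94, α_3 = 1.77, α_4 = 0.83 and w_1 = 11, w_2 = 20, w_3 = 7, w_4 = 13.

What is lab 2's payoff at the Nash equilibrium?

∂u_i/∂x_i = α_i − 1, so lab i contributes w_i if α_i > 1, else 0.
α_i > 1 for i ∈ {2, 3}; NE contributions (0, 20, 7, 0), X = 27.
u_2 = (20 − 20) + 1.94·27 = 52.38.

52.38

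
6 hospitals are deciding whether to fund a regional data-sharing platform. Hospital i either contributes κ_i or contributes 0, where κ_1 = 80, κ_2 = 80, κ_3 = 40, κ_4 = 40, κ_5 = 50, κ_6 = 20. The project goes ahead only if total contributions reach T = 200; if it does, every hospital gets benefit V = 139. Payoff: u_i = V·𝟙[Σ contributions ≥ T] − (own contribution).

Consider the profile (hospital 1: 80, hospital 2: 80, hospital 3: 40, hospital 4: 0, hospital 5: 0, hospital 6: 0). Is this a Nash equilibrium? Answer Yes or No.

Yes

Total = 200 ≥ 200: provided.
Hospital 1 (pledges 80, payoff 59): dropping to 0 → total 120, payoff 0. No gain.
Hospital 2 (pledges 80, payoff 59): dropping to 0 → total 120, payoff 0. No gain.
Hospital 3 (pledges 40, payoff 99): dropping to 0 → total 160, payoff 0. No gain.
Hospital 4 (pledges 0, payoff 139): pledging 40 → total 240, payoff 99. No gain.
Hospital 5 (pledges 0, payoff 139): pledging 50 → total 250, payoff 89. No gain.
Hospital 6 (pledges 0, payoff 139): pledging 20 → total 220, payoff 119. No gain.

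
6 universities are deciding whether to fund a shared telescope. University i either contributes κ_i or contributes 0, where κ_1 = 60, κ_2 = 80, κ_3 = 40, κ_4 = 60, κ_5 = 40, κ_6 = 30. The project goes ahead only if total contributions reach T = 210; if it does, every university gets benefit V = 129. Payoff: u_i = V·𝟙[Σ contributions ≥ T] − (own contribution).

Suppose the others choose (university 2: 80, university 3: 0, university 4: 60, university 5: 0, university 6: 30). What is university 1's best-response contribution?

Others' total = 170. Contributing 60 brings total to 230 ≥ 210: gain V − κ_1 = 69.
Best response: 60.

60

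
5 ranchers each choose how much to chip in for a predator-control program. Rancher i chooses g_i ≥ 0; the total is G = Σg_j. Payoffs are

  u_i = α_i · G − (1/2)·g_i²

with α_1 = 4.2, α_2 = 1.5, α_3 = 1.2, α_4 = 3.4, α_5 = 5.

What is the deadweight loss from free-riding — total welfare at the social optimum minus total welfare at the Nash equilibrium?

Rancher i's FOC: ∂u_i/∂g_i = α_i − g_i = 0, so g_i* = α_i.
NE contributions = (4.2, 1.5, 1.2, 3.4, 5); G = 15.3.
W^NE = (Σα)·G − ½Σα_i² = 15.3² − ½·57.89 = 205.145.
Planner sets g_i = Σα_j = 15.3 for every i, so G^SO = 5·15.3 = 76.5.
W^SO = (Σα)·G^SO − ½·5·(Σα)² = (5/2)·15.3² = 585.225.
Deadweight loss = W^SO − W^NE = 380.08.

380.08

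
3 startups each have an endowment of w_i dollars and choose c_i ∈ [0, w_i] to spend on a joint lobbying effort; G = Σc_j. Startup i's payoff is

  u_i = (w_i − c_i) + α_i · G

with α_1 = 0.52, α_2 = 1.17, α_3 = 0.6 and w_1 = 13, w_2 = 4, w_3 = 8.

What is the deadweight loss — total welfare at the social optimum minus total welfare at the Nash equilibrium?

∂u_i/∂c_i = α_i − 1, so startup i contributes w_i if α_i > 1, else 0.
α_i > 1 for i ∈ {2}; NE contributions (0, 4, 0), G = 4.
W^NE = Σw_i − G^NE + (Σα_i)·G^NE = 25 + 1.29·4 = 30.16.
Planner: ∂(Σu_j)/∂c_i = Σα_j − 1 = 1.29 > 0, so everyone contributes w_i; G^SO = 25, W^SO = 25 + 1.29·25 = 57.25.
Deadweight loss = 27.09.

27.09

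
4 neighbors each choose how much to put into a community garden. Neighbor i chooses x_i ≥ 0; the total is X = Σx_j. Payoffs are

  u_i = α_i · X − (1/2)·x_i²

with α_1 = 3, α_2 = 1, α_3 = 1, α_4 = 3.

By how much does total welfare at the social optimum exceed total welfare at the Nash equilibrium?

Neighbor i's FOC: ∂u_i/∂x_i = α_i − x_i = 0, so x_i* = α_i.
NE contributions = (3, 1, 1, 3); X = 8.
W^NE = (Σα)·X − ½Σα_i² = 8² − ½·20 = 54.
Planner sets x_i = Σα_j = 8 for every i, so X^SO = 4·8 = 32.
W^SO = (Σα)·X^SO − ½·4·(Σα)² = (4/2)·8² = 128.
Deadweight loss = W^SO − W^NE = 74.

74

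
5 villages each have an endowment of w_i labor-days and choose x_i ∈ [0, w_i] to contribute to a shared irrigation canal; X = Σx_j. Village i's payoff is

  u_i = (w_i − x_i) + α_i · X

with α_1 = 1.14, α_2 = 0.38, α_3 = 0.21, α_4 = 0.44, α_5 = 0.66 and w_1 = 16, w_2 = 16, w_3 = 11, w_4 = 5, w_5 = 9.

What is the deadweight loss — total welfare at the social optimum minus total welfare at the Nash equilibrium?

∂u_i/∂x_i = α_i − 1, so village i contributes w_i if α_i > 1, else 0.
α_i > 1 for i ∈ {1}; NE contributions (16, 0, 0, 0, 0), X = 16.
W^NE = Σw_i − X^NE + (Σα_i)·X^NE = 57 + 1.83·16 = 86.28.
Planner: ∂(Σu_j)/∂x_i = Σα_j − 1 = 1.83 > 0, so everyone contributes w_i; X^SO = 57, W^SO = 57 + 1.83·57 = 161.31.
Deadweight loss = 75.03.

75.03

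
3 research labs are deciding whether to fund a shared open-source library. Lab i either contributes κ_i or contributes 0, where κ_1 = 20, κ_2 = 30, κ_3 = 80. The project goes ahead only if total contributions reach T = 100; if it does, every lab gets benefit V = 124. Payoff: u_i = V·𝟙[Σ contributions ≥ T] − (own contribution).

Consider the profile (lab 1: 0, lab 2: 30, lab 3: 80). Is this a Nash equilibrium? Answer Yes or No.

Total = 110 ≥ 100: provided.
Lab 1 (pledges 0, payoff 124): pledging 20 → total 130, payoff 104. No gain.
Lab 2 (pledges 30, payoff 94): dropping to 0 → total 80, payoff 0. No gain.
Lab 3 (pledges 80, payoff 44): dropping to 0 → total 30, payoff 0. No gain.

Yes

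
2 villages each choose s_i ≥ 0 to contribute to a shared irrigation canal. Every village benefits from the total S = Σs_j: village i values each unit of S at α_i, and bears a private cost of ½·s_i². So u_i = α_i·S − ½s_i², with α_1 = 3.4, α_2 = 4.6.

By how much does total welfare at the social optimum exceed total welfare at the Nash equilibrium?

Village i's FOC: ∂u_i/∂s_i = α_i − s_i = 0, so s_i* = α_i.
NE contributions = (3.4, 4.6); S = 8.
W^NE = (Σα)·S − ½Σα_i² = 8² − ½·32.72 = 47.64.
Planner sets s_i = Σα_j = 8 for every i, so S^SO = 2·8 = 16.
W^SO = (Σα)·S^SO − ½·2·(Σα)² = (2/2)·8² = 64.
Deadweight loss = W^SO − W^NE = 16.36.

16.36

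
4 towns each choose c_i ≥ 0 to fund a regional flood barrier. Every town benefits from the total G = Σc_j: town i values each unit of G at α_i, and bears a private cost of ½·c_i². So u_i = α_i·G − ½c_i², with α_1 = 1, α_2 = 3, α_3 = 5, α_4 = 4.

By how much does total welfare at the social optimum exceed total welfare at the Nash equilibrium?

Town i's FOC: ∂u_i/∂c_i = α_i − c_i = 0, so c_i* = α_i.
NE contributions = (1, 3, 5, 4); G = 13.
W^NE = (Σα)·G − ½Σα_i² = 13² − ½·51 = 143.5.
Planner sets c_i = Σα_j = 13 for every i, so G^SO = 4·13 = 52.
W^SO = (Σα)·G^SO − ½·4·(Σα)² = (4/2)·13² = 338.
Deadweight loss = W^SO − W^NE = 194.5.

194.5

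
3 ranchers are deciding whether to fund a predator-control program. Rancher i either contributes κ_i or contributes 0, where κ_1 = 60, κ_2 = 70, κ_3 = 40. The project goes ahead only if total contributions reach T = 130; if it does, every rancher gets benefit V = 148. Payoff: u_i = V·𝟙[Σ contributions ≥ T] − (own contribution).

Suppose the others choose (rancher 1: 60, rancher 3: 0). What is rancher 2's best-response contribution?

70

Others' total = 60. Contributing 70 brings total to 130 ≥ 130: gain V − κ_2 = 78.
Best response: 70.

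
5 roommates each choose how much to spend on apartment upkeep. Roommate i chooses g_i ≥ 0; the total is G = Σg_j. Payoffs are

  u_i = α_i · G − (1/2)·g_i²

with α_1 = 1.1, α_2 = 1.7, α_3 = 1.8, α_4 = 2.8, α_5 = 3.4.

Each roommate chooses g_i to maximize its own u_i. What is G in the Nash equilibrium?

Roommate i's FOC: ∂u_i/∂g_i = α_i − g_i = 0, so g_i* = α_i.
NE contributions = (1.1, 1.7, 1.8, 2.8, 3.4); G = 10.8.

10.8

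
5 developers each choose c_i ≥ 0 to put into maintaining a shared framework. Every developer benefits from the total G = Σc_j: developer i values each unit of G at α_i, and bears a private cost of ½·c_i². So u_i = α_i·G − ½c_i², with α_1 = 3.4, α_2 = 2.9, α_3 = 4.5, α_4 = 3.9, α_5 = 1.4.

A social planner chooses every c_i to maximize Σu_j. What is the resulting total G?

Planner FOC: ∂(Σu_j)/∂c_i = (Σα_j) − c_i = 0, so c_i^SO = Σα_j = 16.1 for every i; G^SO = 80.5.

80.5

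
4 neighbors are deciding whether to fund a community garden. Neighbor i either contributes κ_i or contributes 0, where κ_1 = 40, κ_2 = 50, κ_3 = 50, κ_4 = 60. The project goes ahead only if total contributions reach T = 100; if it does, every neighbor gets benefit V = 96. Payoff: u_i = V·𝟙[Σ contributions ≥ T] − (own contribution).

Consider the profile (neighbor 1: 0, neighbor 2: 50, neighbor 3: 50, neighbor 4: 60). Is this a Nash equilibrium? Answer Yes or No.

No

Total = 160 ≥ 100: provided.
Neighbor 1 (pledges 0, payoff 96): pledging 40 → total 200, payoff 56. No gain.
Neighbor 2 (pledges 50, payoff 46): dropping to 0 → total 110, payoff 96. Profitable deviation.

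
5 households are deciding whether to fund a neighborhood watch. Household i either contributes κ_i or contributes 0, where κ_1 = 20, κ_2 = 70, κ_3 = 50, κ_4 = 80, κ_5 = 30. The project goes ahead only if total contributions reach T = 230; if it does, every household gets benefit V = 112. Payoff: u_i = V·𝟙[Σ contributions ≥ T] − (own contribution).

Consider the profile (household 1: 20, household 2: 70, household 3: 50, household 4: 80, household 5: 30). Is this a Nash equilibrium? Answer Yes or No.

No

Total = 250 ≥ 230: provided.
Household 1 (pledges 20, payoff 92): dropping to 0 → total 230, payoff 112. Profitable deviation.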